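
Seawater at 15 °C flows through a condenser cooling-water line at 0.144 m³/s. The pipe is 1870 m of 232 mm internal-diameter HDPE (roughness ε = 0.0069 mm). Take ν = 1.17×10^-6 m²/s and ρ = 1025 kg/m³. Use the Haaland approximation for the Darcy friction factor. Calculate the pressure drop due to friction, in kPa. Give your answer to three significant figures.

Δp ≈ 615 kPa

V = 4Q/(πD²) = 4·0.144/(π·0.232²) = 3.406 m/s
Re = VD/ν = 3.406·0.232/1.17×10^-6 = 6.75×10^5 → turbulent
ε/D = 0.0069/232 = 2.97×10^-5
Haaland: f = 0.01283
h_f = f(L/D)V²/(2g) = 0.01283·(1870/0.232)·3.406²/(2·9.81) = 61.14 m
Δp = ρg·h_f = 1025·9.81·61.14 = 614.8 kPa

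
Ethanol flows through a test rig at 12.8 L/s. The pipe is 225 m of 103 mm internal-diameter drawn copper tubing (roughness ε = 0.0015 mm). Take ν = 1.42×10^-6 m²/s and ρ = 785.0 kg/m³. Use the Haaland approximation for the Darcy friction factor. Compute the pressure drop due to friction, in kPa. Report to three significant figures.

V = 4Q/(πD²) = 4·0.0128/(π·0.103²) = 1.536 m/s
Re = VD/ν = 1.536·0.103/1.42×10^-6 = 1.11×10^5 → turbulent
ε/D = 0.0015/103 = 1.46×10^-5
Haaland: f = 0.01749
h_f = f(L/D)V²/(2g) = 0.01749·(225/0.103)·1.536²/(2·9.81) = 4.595 m
Δp = ρg·h_f = 785.0·9.81·4.595 = 35.38 kPa

Δp ≈ 35.4 kPa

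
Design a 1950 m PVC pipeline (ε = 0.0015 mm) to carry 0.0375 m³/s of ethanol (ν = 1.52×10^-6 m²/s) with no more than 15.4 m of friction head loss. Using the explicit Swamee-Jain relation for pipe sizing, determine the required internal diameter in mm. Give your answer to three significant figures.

D ≈ 191 mm

Swamee-Jain (Type III): D = 0.66·[ε^1.25·(LQ²/(gh_f))^4.75 + ν·Q^9.4·(L/(gh_f))^5.2]^0.04
LQ²/(gh_f) = 0.01815; L/(gh_f) = 12.91
Term 1 = ε^1.25·(…)^4.75 = 2.82×10^-16; Term 2 = ν·Q^9.4·(…)^5.2 = 3.58×10^-14
D = 0.66·(2.82×10^-16 + 3.58×10^-14)^0.04 = 0.1914 m = 191 mm
Check: V = 1.30 m/s, Re = 1.64×10^5, f = 0.01621, h_f = 14.3 m ≈ 15.4 m ✓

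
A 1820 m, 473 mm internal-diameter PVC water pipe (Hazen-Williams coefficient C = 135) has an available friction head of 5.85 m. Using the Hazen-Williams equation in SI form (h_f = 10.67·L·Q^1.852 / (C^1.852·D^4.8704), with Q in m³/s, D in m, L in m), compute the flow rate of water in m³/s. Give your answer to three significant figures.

Q ≈ 0.237 m³/s

Rearranging: Q = [h_f·C^1.852·D^4.8704 / (10.67·L)]^(1/1.852)
Q = [5.85·135^1.852·0.473^4.8704 / (10.67·1820)]^0.540 = 0.2366 m³/s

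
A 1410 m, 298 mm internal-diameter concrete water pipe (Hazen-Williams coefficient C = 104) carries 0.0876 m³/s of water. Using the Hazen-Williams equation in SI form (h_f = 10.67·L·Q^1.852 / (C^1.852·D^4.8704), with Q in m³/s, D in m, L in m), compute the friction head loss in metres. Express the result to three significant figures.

h_f = 10.67·1410·0.0876^1.852 / (104^1.852·0.298^4.8704) = 11.07 m

h_f ≈ 11.1 m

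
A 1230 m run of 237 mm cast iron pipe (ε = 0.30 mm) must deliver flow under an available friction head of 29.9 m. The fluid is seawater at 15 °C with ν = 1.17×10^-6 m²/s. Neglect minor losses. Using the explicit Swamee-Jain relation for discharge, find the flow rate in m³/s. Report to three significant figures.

Swamee-Jain (Type II): Q = -0.965·√(gD⁵h_f/L)·ln[ε/(3.7D) + √(3.17ν²L/(gD³h_f))]
√(gD⁵h_f/L) = √(9.81·0.237⁵·29.9/1230) = 0.01335
ε/(3.7D) = 3.42×10^-4; √(3.17ν²L/(gD³h_f)) = 3.70×10^-5
Q = -0.965·0.01335·ln(3.791×10^-4) = 0.1015 m³/s
Check: V = 2.30 m/s, Re = 4.66×10^5, f = 0.02148, h_f = 30.1 m ≈ 29.9 m ✓

Q ≈ 0.102 m³/s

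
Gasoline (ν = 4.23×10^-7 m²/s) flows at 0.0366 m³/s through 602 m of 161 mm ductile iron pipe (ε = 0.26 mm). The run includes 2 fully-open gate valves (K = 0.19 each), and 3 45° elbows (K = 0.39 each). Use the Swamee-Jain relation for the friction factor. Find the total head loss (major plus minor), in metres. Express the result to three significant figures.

H_L ≈ 14.1 m

V = 4Q/(πD²) = 1.798 m/s; V²/2g = 0.1647 m
Re = 6.84×10^5, ε/D = 0.00161 → f = 0.02256 (Swamee-Jain)
Major: h_f = f(L/D)·V²/2g = 0.02256·3739·0.1647 = 13.89 m
Minor: ΣK = 1.55; h_m = ΣK·V²/2g = 0.2553 m
Total H_L = 13.89 + 0.2553 = 14.15 m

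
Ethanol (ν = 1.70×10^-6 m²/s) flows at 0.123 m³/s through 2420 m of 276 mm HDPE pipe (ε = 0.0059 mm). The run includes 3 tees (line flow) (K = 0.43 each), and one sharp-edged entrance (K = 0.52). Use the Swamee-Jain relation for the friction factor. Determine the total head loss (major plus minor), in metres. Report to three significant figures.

H_L ≈ 27.5 m

V = 4Q/(πD²) = 2.056 m/s; V²/2g = 0.2154 m
Re = 3.34×10^5, ε/D = 2.14×10^-5 → f = 0.01436 (Swamee-Jain)
Major: h_f = f(L/D)·V²/2g = 0.01436·8768·0.2154 = 27.12 m
Minor: ΣK = 1.81; h_m = ΣK·V²/2g = 0.3899 m
Total H_L = 27.12 + 0.3899 = 27.51 m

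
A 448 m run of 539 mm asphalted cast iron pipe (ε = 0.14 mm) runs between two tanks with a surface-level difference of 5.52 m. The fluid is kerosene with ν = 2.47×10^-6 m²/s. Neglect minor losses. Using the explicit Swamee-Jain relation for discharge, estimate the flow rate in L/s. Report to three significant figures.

Q ≈ 658 L/s

Swamee-Jain (Type II): Q = -0.965·√(gD⁵h_f/L)·ln[ε/(3.7D) + √(3.17ν²L/(gD³h_f))]
√(gD⁵h_f/L) = √(9.81·0.539⁵·5.52/448) = 0.07415
ε/(3.7D) = 7.02×10^-5; √(3.17ν²L/(gD³h_f)) = 3.20×10^-5
Q = -0.965·0.07415·ln(1.022×10^-4) = 0.6575 m³/s
Check: V = 2.88 m/s, Re = 6.29×10^5, f = 0.01579, h_f = 5.55 m ≈ 5.52 m ✓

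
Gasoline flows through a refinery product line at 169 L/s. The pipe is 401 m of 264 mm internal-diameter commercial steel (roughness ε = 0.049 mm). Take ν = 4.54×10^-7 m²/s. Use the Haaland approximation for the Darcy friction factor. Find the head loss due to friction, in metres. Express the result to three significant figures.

h_f ≈ 10.4 m

V = 4Q/(πD²) = 4·0.169/(π·0.264²) = 3.087 m/s
Re = VD/ν = 3.087·0.264/4.54×10^-7 = 1.80×10^6 → turbulent
ε/D = 0.049/264 = 1.86×10^-4
Haaland: f = 0.01407
h_f = f(L/D)V²/(2g) = 0.01407·(401/0.264)·3.087²/(2·9.81) = 10.38 m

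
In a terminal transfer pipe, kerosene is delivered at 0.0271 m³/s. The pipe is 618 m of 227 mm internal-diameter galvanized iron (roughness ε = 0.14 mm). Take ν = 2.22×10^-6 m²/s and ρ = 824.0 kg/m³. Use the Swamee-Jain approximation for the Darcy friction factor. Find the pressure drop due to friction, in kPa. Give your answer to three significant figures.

Δp ≈ 11.0 kPa

V = 4Q/(πD²) = 4·0.0271/(π·0.227²) = 0.6696 m/s
Re = VD/ν = 0.6696·0.227/2.22×10^-6 = 6.85×10^4 → turbulent
ε/D = 0.14/227 = 6.17×10^-4
Swamee-Jain: f = 0.02195
h_f = f(L/D)V²/(2g) = 0.02195·(618/0.227)·0.6696²/(2·9.81) = 1.366 m
Δp = ρg·h_f = 824.0·9.81·1.366 = 11.04 kPa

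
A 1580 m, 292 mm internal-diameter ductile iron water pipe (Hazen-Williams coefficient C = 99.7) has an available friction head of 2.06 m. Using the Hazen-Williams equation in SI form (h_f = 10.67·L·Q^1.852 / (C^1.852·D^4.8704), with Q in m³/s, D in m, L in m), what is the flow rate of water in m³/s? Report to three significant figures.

Rearranging: Q = [h_f·C^1.852·D^4.8704 / (10.67·L)]^(1/1.852)
Q = [2.06·99.7^1.852·0.292^4.8704 / (10.67·1580)]^0.540 = 0.03019 m³/s

Q ≈ 0.0302 m³/s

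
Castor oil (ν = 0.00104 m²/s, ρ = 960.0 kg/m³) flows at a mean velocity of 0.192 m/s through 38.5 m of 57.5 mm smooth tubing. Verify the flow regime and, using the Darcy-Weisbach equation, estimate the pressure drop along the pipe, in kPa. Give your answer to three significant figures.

Δp ≈ 71.4 kPa

Re = VD/ν = 0.192·0.05750/0.00104 = 10.6 → laminar (Re < 2300)
f = 64/Re = 6.029
h_f = f(L/D)V²/(2g) = 6.029·(38.5/0.05750)·0.192²/(2·9.81) = 7.585 m
Δp = ρg·h_f = 960.0·9.81·7.585 = 71.43 kPa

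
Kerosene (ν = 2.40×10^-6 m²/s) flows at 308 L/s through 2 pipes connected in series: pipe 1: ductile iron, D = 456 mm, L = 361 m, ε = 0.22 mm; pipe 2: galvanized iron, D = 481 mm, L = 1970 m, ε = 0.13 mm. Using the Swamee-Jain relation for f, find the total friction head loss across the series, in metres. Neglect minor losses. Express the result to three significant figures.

H ≈ 12.6 m

Pipe 1: V = 1.886 m/s, Re = 3.58×10^5, ε/D = 4.82×10^-4, f = 0.01801, h_1 = f(L/D)V²/2g = 2.584 m
Pipe 2: V = 1.695 m/s, Re = 3.40×10^5, ε/D = 2.70×10^-4, f = 0.01665, h_2 = f(L/D)V²/2g = 9.987 m
Series → Q common, losses add: H = Σh = 12.57 m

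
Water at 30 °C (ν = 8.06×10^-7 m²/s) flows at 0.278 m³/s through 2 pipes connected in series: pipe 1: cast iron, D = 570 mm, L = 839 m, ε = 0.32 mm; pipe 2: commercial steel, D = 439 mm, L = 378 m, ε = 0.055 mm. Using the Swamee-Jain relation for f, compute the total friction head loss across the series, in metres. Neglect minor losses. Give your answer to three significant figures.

H ≈ 3.64 m

Pipe 1: V = 1.089 m/s, Re = 7.70×10^5, ε/D = 5.61×10^-4, f = 0.01784, h_1 = f(L/D)V²/2g = 1.589 m
Pipe 2: V = 1.837 m/s, Re = 1.00×10^6, ε/D = 1.25×10^-4, f = 0.01386, h_2 = f(L/D)V²/2g = 2.052 m
Series → Q common, losses add: H = Σh = 3.641 m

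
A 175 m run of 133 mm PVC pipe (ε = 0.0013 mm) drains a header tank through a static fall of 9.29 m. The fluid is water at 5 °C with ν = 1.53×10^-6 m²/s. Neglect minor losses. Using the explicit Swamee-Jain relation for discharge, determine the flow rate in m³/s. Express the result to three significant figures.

Swamee-Jain (Type II): Q = -0.965·√(gD⁵h_f/L)·ln[ε/(3.7D) + √(3.17ν²L/(gD³h_f))]
√(gD⁵h_f/L) = √(9.81·0.133⁵·9.29/175) = 0.004655
ε/(3.7D) = 2.64×10^-6; √(3.17ν²L/(gD³h_f)) = 7.78×10^-5
Q = -0.965·0.004655·ln(8.047×10^-5) = 0.04235 m³/s
Check: V = 3.05 m/s, Re = 2.65×10^5, f = 0.01482, h_f = 9.24 m ≈ 9.29 m ✓

Q ≈ 0.0424 m³/s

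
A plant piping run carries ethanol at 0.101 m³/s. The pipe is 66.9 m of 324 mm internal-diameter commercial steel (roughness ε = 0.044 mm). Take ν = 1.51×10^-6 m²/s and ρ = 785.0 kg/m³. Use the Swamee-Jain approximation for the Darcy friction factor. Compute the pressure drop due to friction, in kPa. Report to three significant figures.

V = 4Q/(πD²) = 4·0.101/(π·0.324²) = 1.225 m/s
Re = VD/ν = 1.225·0.324/1.51×10^-6 = 2.63×10^5 → turbulent
ε/D = 0.044/324 = 1.36×10^-4
Swamee-Jain: f = 0.01604
h_f = f(L/D)V²/(2g) = 0.01604·(66.9/0.324)·1.225²/(2·9.81) = 0.2533 m
Δp = ρg·h_f = 785.0·9.81·0.2533 = 1.951 kPa

Δp ≈ 1.95 kPa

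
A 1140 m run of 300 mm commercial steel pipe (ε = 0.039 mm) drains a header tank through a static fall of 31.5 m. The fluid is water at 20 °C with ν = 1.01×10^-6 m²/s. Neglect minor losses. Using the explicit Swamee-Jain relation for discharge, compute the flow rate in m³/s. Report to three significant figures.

Q ≈ 0.242 m³/s

Swamee-Jain (Type II): Q = -0.965·√(gD⁵h_f/L)·ln[ε/(3.7D) + √(3.17ν²L/(gD³h_f))]
√(gD⁵h_f/L) = √(9.81·0.300⁵·31.5/1140) = 0.02566
ε/(3.7D) = 3.51×10^-5; √(3.17ν²L/(gD³h_f)) = 2.10×10^-5
Q = -0.965·0.02566·ln(5.616×10^-5) = 0.2424 m³/s
Check: V = 3.43 m/s, Re = 1.02×10^6, f = 0.01391, h_f = 31.7 m ≈ 31.5 m ✓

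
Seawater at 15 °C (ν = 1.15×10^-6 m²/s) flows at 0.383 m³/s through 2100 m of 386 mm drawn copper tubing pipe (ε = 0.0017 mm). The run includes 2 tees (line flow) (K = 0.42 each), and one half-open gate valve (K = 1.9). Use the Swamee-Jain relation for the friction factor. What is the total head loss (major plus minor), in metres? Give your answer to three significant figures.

V = 4Q/(πD²) = 3.273 m/s; V²/2g = 0.5460 m
Re = 1.10×10^6, ε/D = 4.40×10^-6 → f = 0.01154 (Swamee-Jain)
Major: h_f = f(L/D)·V²/2g = 0.01154·5440·0.5460 = 34.29 m
Minor: ΣK = 2.74; h_m = ΣK·V²/2g = 1.496 m
Total H_L = 34.29 + 1.496 = 35.78 m

H_L ≈ 35.8 m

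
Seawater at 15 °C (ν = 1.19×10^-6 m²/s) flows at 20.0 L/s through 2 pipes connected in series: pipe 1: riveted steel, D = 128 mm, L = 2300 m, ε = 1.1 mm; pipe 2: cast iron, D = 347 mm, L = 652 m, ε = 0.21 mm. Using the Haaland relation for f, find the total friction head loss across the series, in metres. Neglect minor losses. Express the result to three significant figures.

H ≈ 80.8 m

Pipe 1: V = 1.554 m/s, Re = 1.67×10^5, ε/D = 0.00859, f = 0.03647, h_1 = f(L/D)V²/2g = 80.69 m
Pipe 2: V = 0.2115 m/s, Re = 6.17×10^4, ε/D = 6.05×10^-4, f = 0.02185, h_2 = f(L/D)V²/2g = 0.09361 m
Series → Q common, losses add: H = Σh = 80.79 m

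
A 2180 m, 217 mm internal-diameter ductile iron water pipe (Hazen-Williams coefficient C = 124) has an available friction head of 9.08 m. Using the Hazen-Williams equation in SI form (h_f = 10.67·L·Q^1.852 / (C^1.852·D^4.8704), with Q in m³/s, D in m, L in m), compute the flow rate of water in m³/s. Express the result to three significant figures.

Rearranging: Q = [h_f·C^1.852·D^4.8704 / (10.67·L)]^(1/1.852)
Q = [9.08·124^1.852·0.217^4.8704 / (10.67·2180)]^0.540 = 0.03221 m³/s

Q ≈ 0.0322 m³/s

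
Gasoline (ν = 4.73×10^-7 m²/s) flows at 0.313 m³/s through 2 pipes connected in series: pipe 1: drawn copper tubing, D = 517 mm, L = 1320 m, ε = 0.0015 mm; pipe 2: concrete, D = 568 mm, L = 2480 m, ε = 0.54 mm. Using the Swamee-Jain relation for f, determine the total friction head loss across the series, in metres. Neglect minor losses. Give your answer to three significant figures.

Pipe 1: V = 1.491 m/s, Re = 1.63×10^6, ε/D = 2.90×10^-6, f = 0.01081, h_1 = f(L/D)V²/2g = 3.127 m
Pipe 2: V = 1.235 m/s, Re = 1.48×10^6, ε/D = 9.51×10^-4, f = 0.01968, h_2 = f(L/D)V²/2g = 6.684 m
Series → Q common, losses add: H = Σh = 9.810 m

H ≈ 9.81 m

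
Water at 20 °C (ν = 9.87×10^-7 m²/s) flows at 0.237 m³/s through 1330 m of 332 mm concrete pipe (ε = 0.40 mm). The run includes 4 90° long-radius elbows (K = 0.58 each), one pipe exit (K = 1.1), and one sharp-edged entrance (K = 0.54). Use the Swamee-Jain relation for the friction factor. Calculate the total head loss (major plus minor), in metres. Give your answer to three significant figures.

H_L ≈ 33.6 m

V = 4Q/(πD²) = 2.738 m/s; V²/2g = 0.3820 m
Re = 9.21×10^5, ε/D = 0.00120 → f = 0.02094 (Swamee-Jain)
Major: h_f = f(L/D)·V²/2g = 0.02094·4006·0.3820 = 32.04 m
Minor: ΣK = 3.96; h_m = ΣK·V²/2g = 1.513 m
Total H_L = 32.04 + 1.513 = 33.55 m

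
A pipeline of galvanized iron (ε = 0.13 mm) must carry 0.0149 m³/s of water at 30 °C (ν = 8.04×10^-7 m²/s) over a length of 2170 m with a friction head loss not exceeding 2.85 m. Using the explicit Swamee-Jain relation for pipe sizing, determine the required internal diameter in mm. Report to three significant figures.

D ≈ 199 mm

Swamee-Jain (Type III): D = 0.66·[ε^1.25·(LQ²/(gh_f))^4.75 + ν·Q^9.4·(L/(gh_f))^5.2]^0.04
LQ²/(gh_f) = 0.01723; L/(gh_f) = 77.62
Term 1 = ε^1.25·(…)^4.75 = 5.82×10^-14; Term 2 = ν·Q^9.4·(…)^5.2 = 3.64×10^-14
D = 0.66·(5.82×10^-14 + 3.64×10^-14)^0.04 = 0.1989 m = 199 mm
Check: V = 0.480 m/s, Re = 1.19×10^5, f = 0.02066, h_f = 2.64 m ≈ 2.85 m ✓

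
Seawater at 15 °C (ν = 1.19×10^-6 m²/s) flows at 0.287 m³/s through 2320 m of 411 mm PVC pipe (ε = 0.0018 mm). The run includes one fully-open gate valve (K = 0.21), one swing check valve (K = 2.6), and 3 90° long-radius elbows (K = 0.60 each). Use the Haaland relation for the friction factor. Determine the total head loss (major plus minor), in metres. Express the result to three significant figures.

H_L ≈ 17.6 m

V = 4Q/(πD²) = 2.163 m/s; V²/2g = 0.2385 m
Re = 7.47×10^5, ε/D = 4.38×10^-6 → f = 0.01224 (Haaland)
Major: h_f = f(L/D)·V²/2g = 0.01224·5645·0.2385 = 16.47 m
Minor: ΣK = 4.61; h_m = ΣK·V²/2g = 1.100 m
Total H_L = 16.47 + 1.100 = 17.57 m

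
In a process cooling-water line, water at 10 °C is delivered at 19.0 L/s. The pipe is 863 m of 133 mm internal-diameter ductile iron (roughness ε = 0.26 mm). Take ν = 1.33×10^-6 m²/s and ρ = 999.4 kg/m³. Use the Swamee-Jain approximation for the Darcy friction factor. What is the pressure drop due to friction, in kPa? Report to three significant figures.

Δp ≈ 150 kPa

V = 4Q/(πD²) = 4·0.0190/(π·0.133²) = 1.368 m/s
Re = VD/ν = 1.368·0.133/1.33×10^-6 = 1.37×10^5 → turbulent
ε/D = 0.26/133 = 0.00195
Swamee-Jain: f = 0.02477
h_f = f(L/D)V²/(2g) = 0.02477·(863/0.133)·1.368²/(2·9.81) = 15.32 m
Δp = ρg·h_f = 999.4·9.81·15.32 = 150.2 kPa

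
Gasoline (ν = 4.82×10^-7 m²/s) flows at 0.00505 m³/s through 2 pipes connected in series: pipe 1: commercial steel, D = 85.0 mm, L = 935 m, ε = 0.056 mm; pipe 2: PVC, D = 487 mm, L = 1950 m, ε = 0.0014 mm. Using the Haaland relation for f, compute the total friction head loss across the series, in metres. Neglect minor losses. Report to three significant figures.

Pipe 1: V = 0.8899 m/s, Re = 1.57×10^5, ε/D = 6.59×10^-4, f = 0.01981, h_1 = f(L/D)V²/2g = 8.795 m
Pipe 2: V = 0.02711 m/s, Re = 2.74×10^4, ε/D = 2.87×10^-6, f = 0.02383, h_2 = f(L/D)V²/2g = 0.003575 m
Series → Q common, losses add: H = Σh = 8.799 m

H ≈ 8.80 m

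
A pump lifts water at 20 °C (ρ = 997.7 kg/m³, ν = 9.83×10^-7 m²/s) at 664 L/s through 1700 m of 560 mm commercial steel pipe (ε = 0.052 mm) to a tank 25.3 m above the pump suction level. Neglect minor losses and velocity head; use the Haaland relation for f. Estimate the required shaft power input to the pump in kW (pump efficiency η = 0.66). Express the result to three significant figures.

V = 4Q/(πD²) = 2.696 m/s; Re = 1.54×10^6; ε/D = 9.29×10^-5; f = 0.01281
h_f = f(L/D)V²/2g = 14.40 m
Total head H = z + h_f = 25.3 + 14.40 = 39.70 m
P_hyd = ρgQH = 997.7·9.81·0.664·39.70 = 258.0 kW
P_shaft = P_hyd/η = 258.0/0.66 = 390.9 kW

P_shaft ≈ 391 kW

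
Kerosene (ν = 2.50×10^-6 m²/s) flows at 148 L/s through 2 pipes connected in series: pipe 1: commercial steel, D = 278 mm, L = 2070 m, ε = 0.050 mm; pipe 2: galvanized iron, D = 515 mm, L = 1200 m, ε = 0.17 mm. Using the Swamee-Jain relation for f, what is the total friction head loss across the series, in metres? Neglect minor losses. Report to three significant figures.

Pipe 1: V = 2.438 m/s, Re = 2.71×10^5, ε/D = 1.80×10^-4, f = 0.01634, h_1 = f(L/D)V²/2g = 36.87 m
Pipe 2: V = 0.7105 m/s, Re = 1.46×10^5, ε/D = 3.30×10^-4, f = 0.01865, h_2 = f(L/D)V²/2g = 1.118 m
Series → Q common, losses add: H = Σh = 37.98 m

H ≈ 38.0 m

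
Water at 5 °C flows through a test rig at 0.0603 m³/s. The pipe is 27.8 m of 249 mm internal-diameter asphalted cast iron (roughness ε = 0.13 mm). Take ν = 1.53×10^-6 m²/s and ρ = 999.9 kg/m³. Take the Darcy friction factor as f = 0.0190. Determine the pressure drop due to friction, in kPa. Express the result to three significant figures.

Δp ≈ 1.63 kPa

V = 4Q/(πD²) = 4·0.0603/(π·0.249²) = 1.238 m/s
h_f = f(L/D)V²/(2g) = 0.01900·(27.8/0.249)·1.238²/(2·9.81) = 0.1658 m
Δp = ρg·h_f = 999.9·9.81·0.1658 = 1.626 kPa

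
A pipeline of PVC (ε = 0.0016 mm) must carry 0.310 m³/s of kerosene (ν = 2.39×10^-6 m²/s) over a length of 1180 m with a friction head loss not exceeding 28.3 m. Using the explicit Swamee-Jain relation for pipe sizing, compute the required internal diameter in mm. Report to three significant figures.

Swamee-Jain (Type III): D = 0.66·[ε^1.25·(LQ²/(gh_f))^4.75 + ν·Q^9.4·(L/(gh_f))^5.2]^0.04
LQ²/(gh_f) = 0.4085; L/(gh_f) = 4.250
Term 1 = ε^1.25·(…)^4.75 = 8.09×10^-10; Term 2 = ν·Q^9.4·(…)^5.2 = 7.33×10^-8
D = 0.66·(8.09×10^-10 + 7.33×10^-8)^0.04 = 0.3422 m = 342 mm
Check: V = 3.37 m/s, Re = 4.83×10^5, f = 0.01325, h_f = 26.4 m ≈ 28.3 m ✓

D ≈ 342 mm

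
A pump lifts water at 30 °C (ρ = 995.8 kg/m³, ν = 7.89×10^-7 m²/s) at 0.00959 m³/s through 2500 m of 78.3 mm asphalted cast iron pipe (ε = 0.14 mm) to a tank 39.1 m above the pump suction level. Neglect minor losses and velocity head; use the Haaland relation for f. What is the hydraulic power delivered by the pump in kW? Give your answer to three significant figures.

P_hyd ≈ 18.0 kW

V = 4Q/(πD²) = 1.992 m/s; Re = 1.98×10^5; ε/D = 0.00179; f = 0.02364
h_f = f(L/D)V²/2g = 152.6 m
Total head H = z + h_f = 39.1 + 152.6 = 191.7 m
P_hyd = ρgQH = 995.8·9.81·0.00959·191.7 = 17.96 kW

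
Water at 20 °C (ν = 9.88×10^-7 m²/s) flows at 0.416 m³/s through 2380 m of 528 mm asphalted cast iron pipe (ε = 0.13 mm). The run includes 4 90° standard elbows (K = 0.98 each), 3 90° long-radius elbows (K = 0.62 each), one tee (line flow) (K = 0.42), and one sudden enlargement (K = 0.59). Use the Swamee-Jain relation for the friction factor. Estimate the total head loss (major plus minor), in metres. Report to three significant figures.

H_L ≈ 13.9 m

V = 4Q/(πD²) = 1.900 m/s; V²/2g = 0.1840 m
Re = 1.02×10^6, ε/D = 2.46×10^-4 → f = 0.01524 (Swamee-Jain)
Major: h_f = f(L/D)·V²/2g = 0.01524·4508·0.1840 = 12.64 m
Minor: ΣK = 6.79; h_m = ΣK·V²/2g = 1.249 m
Total H_L = 12.64 + 1.249 = 13.89 m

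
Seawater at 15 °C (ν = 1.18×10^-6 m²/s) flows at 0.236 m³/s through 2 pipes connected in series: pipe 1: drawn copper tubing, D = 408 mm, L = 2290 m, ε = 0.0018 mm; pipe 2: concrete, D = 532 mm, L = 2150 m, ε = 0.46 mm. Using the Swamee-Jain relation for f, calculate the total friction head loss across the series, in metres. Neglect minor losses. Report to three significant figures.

Pipe 1: V = 1.805 m/s, Re = 6.24×10^5, ε/D = 4.41×10^-6, f = 0.01267, h_1 = f(L/D)V²/2g = 11.81 m
Pipe 2: V = 1.062 m/s, Re = 4.79×10^5, ε/D = 8.65×10^-4, f = 0.01977, h_2 = f(L/D)V²/2g = 4.591 m
Series → Q common, losses add: H = Σh = 16.40 m

H ≈ 16.4 m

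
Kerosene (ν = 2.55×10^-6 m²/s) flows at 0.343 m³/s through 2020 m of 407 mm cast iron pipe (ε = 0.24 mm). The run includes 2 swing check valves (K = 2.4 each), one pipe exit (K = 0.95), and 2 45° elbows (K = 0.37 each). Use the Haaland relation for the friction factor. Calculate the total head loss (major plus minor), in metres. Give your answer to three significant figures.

H_L ≈ 34.4 m

V = 4Q/(πD²) = 2.636 m/s; V²/2g = 0.3543 m
Re = 4.21×10^5, ε/D = 5.90×10^-4 → f = 0.01826 (Haaland)
Major: h_f = f(L/D)·V²/2g = 0.01826·4963·0.3543 = 32.10 m
Minor: ΣK = 6.49; h_m = ΣK·V²/2g = 2.299 m
Total H_L = 32.10 + 2.299 = 34.40 m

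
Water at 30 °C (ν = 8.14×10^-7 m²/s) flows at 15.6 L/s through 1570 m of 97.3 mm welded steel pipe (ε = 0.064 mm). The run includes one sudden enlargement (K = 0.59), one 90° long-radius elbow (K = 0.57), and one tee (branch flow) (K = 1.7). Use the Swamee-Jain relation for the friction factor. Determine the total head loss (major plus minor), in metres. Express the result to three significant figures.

V = 4Q/(πD²) = 2.098 m/s; V²/2g = 0.2243 m
Re = 2.51×10^5, ε/D = 6.58×10^-4 → f = 0.01940 (Swamee-Jain)
Major: h_f = f(L/D)·V²/2g = 0.01940·16136·0.2243 = 70.22 m
Minor: ΣK = 2.86; h_m = ΣK·V²/2g = 0.6416 m
Total H_L = 70.22 + 0.6416 = 70.87 m

H_L ≈ 70.9 m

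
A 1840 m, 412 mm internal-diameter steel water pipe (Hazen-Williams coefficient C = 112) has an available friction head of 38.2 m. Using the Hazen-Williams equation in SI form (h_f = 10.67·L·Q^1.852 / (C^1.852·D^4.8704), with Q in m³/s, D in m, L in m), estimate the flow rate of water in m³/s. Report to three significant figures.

Q ≈ 0.374 m³/s

Rearranging: Q = [h_f·C^1.852·D^4.8704 / (10.67·L)]^(1/1.852)
Q = [38.2·112^1.852·0.412^4.8704 / (10.67·1840)]^0.540 = 0.3738 m³/s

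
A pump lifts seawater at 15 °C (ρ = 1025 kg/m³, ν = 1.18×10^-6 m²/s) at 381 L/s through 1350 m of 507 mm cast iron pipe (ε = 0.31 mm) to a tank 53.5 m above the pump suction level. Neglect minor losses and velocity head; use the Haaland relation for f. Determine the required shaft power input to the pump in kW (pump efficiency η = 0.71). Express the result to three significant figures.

V = 4Q/(πD²) = 1.887 m/s; Re = 8.11×10^5; ε/D = 6.11×10^-4; f = 0.01798
h_f = f(L/D)V²/2g = 8.691 m
Total head H = z + h_f = 53.5 + 8.691 = 62.19 m
P_hyd = ρgQH = 1025·9.81·0.381·62.19 = 238.3 kW
P_shaft = P_hyd/η = 238.3/0.71 = 335.6 kW

P_shaft ≈ 336 kW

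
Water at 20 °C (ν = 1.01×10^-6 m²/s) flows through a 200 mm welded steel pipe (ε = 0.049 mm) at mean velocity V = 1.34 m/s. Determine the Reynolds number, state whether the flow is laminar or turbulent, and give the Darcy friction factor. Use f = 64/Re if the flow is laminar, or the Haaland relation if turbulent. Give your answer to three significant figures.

Re ≈ 2.65×10^5; turbulent; f ≈ 0.0166

Re = VD/ν = 1.340·0.200/1.01×10^-6 = 2.65×10^5
Re > 4000 → turbulent; ε/D = 2.45×10^-4
Haaland: f = 0.01662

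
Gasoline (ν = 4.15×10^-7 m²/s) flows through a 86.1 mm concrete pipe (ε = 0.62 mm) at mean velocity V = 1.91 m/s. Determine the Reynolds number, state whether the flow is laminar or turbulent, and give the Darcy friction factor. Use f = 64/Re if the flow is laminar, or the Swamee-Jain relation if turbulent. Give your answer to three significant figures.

Re ≈ 3.96×10^5; turbulent; f ≈ 0.0343

Re = VD/ν = 1.910·0.0861/4.15×10^-7 = 3.96×10^5
Re > 4000 → turbulent; ε/D = 0.00720
Swamee-Jain: f = 0.03431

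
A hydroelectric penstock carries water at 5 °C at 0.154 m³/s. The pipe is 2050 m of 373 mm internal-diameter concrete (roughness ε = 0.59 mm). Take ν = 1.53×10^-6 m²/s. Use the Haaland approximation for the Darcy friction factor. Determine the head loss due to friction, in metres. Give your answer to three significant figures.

h_f ≈ 12.6 m

V = 4Q/(πD²) = 4·0.154/(π·0.373²) = 1.409 m/s
Re = VD/ν = 1.409·0.373/1.53×10^-6 = 3.44×10^5 → turbulent
ε/D = 0.59/373 = 0.00158
Haaland: f = 0.02262
h_f = f(L/D)V²/(2g) = 0.02262·(2050/0.373)·1.409²/(2·9.81) = 12.58 m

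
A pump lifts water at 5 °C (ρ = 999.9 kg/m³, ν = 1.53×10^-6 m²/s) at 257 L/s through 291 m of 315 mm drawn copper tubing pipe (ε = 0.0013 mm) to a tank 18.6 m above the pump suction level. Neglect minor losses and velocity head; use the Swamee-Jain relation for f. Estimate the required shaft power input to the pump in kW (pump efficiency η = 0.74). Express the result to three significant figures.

P_shaft ≈ 85.1 kW

V = 4Q/(πD²) = 3.298 m/s; Re = 6.79×10^5; ε/D = 4.13×10^-6; f = 0.01248
h_f = f(L/D)V²/2g = 6.393 m
Total head H = z + h_f = 18.6 + 6.393 = 24.99 m
P_hyd = ρgQH = 999.9·9.81·0.257·24.99 = 63.00 kW
P_shaft = P_hyd/η = 63.00/0.74 = 85.14 kW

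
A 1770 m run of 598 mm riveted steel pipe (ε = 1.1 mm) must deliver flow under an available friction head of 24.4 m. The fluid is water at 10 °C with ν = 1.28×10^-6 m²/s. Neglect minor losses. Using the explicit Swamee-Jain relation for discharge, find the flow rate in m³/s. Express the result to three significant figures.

Swamee-Jain (Type II): Q = -0.965·√(gD⁵h_f/L)·ln[ε/(3.7D) + √(3.17ν²L/(gD³h_f))]
√(gD⁵h_f/L) = √(9.81·0.598⁵·24.4/1770) = 0.1017
ε/(3.7D) = 4.97×10^-4; √(3.17ν²L/(gD³h_f)) = 1.34×10^-5
Q = -0.965·0.1017·ln(5.106×10^-4) = 0.7439 m³/s
Check: V = 2.65 m/s, Re = 1.24×10^6, f = 0.02313, h_f = 24.5 m ≈ 24.4 m ✓

Q ≈ 0.744 m³/s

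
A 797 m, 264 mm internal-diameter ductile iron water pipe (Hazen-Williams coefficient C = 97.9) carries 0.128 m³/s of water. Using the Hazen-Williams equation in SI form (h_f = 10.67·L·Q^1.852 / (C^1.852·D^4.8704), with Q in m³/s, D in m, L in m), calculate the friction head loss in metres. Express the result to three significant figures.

h_f ≈ 25.5 m

h_f = 10.67·797·0.128^1.852 / (97.9^1.852·0.264^4.8704) = 25.48 m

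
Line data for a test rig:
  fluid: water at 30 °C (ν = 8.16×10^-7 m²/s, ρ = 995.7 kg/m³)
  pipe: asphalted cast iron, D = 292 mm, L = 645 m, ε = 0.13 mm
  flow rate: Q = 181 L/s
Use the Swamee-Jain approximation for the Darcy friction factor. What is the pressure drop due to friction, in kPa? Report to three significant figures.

V = 4Q/(πD²) = 4·0.181/(π·0.292²) = 2.703 m/s
Re = VD/ν = 2.703·0.292/8.16×10^-7 = 9.67×10^5 → turbulent
ε/D = 0.13/292 = 4.45×10^-4
Swamee-Jain: f = 0.01694
h_f = f(L/D)V²/(2g) = 0.01694·(645/0.292)·2.703²/(2·9.81) = 13.93 m
Δp = ρg·h_f = 995.7·9.81·13.93 = 136.1 kPa

Δp ≈ 136 kPa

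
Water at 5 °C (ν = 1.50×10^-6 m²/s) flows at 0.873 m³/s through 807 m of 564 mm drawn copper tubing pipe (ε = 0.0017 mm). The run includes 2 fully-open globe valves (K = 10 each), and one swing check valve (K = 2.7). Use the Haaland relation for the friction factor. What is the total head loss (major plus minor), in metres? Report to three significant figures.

H_L ≈ 24.0 m

V = 4Q/(πD²) = 3.494 m/s; V²/2g = 0.6223 m
Re = 1.31×10^6, ε/D = 3.01×10^-6 → f = 0.01113 (Haaland)
Major: h_f = f(L/D)·V²/2g = 0.01113·1431·0.6223 = 9.913 m
Minor: ΣK = 22.7; h_m = ΣK·V²/2g = 14.13 m
Total H_L = 9.913 + 14.13 = 24.04 m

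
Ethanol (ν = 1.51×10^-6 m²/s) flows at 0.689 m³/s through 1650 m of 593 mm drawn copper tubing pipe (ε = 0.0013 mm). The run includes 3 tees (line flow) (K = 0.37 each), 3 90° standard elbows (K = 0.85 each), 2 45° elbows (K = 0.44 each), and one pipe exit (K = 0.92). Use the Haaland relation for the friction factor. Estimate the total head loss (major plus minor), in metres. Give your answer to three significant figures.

V = 4Q/(πD²) = 2.495 m/s; V²/2g = 0.3172 m
Re = 9.80×10^5, ε/D = 2.19×10^-6 → f = 0.01166 (Haaland)
Major: h_f = f(L/D)·V²/2g = 0.01166·2782·0.3172 = 10.29 m
Minor: ΣK = 5.46; h_m = ΣK·V²/2g = 1.732 m
Total H_L = 10.29 + 1.732 = 12.02 m

H_L ≈ 12.0 m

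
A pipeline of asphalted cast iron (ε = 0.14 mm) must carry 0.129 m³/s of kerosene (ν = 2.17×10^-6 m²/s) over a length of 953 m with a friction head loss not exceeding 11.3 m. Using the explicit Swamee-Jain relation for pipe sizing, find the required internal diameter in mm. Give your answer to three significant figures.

D ≈ 297 mm

Swamee-Jain (Type III): D = 0.66·[ε^1.25·(LQ²/(gh_f))^4.75 + ν·Q^9.4·(L/(gh_f))^5.2]^0.04
LQ²/(gh_f) = 0.1431; L/(gh_f) = 8.597
Term 1 = ε^1.25·(…)^4.75 = 1.48×10^-9; Term 2 = ν·Q^9.4·(…)^5.2 = 6.83×10^-10
D = 0.66·(1.48×10^-9 + 6.83×10^-10)^0.04 = 0.2972 m = 297 mm
Check: V = 1.86 m/s, Re = 2.55×10^5, f = 0.01839, h_f = 10.4 m ≈ 11.3 m ✓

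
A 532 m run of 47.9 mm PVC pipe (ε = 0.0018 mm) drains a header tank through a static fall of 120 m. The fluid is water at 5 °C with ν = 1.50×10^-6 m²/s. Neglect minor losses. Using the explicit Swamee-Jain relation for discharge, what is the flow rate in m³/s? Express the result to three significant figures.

Q ≈ 0.00621 m³/s

Swamee-Jain (Type II): Q = -0.965·√(gD⁵h_f/L)·ln[ε/(3.7D) + √(3.17ν²L/(gD³h_f))]
√(gD⁵h_f/L) = √(9.81·0.0479⁵·120/532) = 7.470×10^-4
ε/(3.7D) = 1.02×10^-5; √(3.17ν²L/(gD³h_f)) = 1.71×10^-4
Q = -0.965·7.470×10^-4·ln(1.814×10^-4) = 0.006210 m³/s
Check: V = 3.45 m/s, Re = 1.10×10^5, f = 0.01775, h_f = 119 m ≈ 120 m ✓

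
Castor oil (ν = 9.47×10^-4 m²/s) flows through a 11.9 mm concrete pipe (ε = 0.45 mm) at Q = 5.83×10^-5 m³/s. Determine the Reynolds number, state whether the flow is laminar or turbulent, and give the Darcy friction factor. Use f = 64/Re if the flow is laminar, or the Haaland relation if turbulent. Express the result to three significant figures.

V = 4Q/(πD²) = 0.5242 m/s
Re = VD/ν = 0.5242·0.0119/9.47×10^-4 = 6.59
Re < 2300 → laminar → f = 64/Re = 9.716

Re ≈ 6.59; laminar; f = 64/Re ≈ 9.72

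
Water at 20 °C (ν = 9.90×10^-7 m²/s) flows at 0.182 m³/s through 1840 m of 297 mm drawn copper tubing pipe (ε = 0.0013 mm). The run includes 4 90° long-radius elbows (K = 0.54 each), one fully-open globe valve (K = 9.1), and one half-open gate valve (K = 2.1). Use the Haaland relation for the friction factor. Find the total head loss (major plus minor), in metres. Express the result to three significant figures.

V = 4Q/(πD²) = 2.627 m/s; V²/2g = 0.3518 m
Re = 7.88×10^5, ε/D = 4.38×10^-6 → f = 0.01213 (Haaland)
Major: h_f = f(L/D)·V²/2g = 0.01213·6195·0.3518 = 26.43 m
Minor: ΣK = 13.4; h_m = ΣK·V²/2g = 4.699 m
Total H_L = 26.43 + 4.699 = 31.13 m

H_L ≈ 31.1 m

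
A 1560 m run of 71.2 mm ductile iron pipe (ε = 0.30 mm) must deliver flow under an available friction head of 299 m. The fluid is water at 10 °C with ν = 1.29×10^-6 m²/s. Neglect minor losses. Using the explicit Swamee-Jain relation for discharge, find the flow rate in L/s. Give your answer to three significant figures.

Swamee-Jain (Type II): Q = -0.965·√(gD⁵h_f/L)·ln[ε/(3.7D) + √(3.17ν²L/(gD³h_f))]
√(gD⁵h_f/L) = √(9.81·0.0712⁵·299/1560) = 0.001855
ε/(3.7D) = 0.00114; √(3.17ν²L/(gD³h_f)) = 8.82×10^-5
Q = -0.965·0.001855·ln(0.001227) = 0.01200 m³/s
Check: V = 3.01 m/s, Re = 1.66×10^5, f = 0.02969, h_f = 301 m ≈ 299 m ✓

Q ≈ 12.0 L/s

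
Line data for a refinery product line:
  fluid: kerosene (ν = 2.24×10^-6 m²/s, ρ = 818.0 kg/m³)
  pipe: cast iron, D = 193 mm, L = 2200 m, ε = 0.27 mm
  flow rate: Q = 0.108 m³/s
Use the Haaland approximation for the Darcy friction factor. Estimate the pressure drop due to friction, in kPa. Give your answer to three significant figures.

Δp ≈ 1400 kPa

V = 4Q/(πD²) = 4·0.108/(π·0.193²) = 3.692 m/s
Re = VD/ν = 3.692·0.193/2.24×10^-6 = 3.18×10^5 → turbulent
ε/D = 0.27/193 = 0.00140
Haaland: f = 0.02203
h_f = f(L/D)V²/(2g) = 0.02203·(2200/0.193)·3.692²/(2·9.81) = 174.4 m
Δp = ρg·h_f = 818.0·9.81·174.4 = 1400 kPa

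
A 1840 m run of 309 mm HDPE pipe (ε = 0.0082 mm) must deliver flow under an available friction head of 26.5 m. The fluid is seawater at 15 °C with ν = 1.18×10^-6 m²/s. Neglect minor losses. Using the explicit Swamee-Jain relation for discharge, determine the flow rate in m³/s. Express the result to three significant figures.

Swamee-Jain (Type II): Q = -0.965·√(gD⁵h_f/L)·ln[ε/(3.7D) + √(3.17ν²L/(gD³h_f))]
√(gD⁵h_f/L) = √(9.81·0.309⁵·26.5/1840) = 0.01995
ε/(3.7D) = 7.17×10^-6; √(3.17ν²L/(gD³h_f)) = 3.25×10^-5
Q = -0.965·0.01995·ln(3.971×10^-5) = 0.1951 m³/s
Check: V = 2.60 m/s, Re = 6.81×10^5, f = 0.01289, h_f = 26.5 m ≈ 26.5 m ✓

Q ≈ 0.195 m³/s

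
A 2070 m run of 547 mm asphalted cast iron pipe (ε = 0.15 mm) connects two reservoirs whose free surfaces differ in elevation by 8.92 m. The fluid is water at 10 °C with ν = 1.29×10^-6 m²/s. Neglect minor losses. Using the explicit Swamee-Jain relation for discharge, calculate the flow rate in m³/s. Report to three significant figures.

Q ≈ 0.404 m³/s

Swamee-Jain (Type II): Q = -0.965·√(gD⁵h_f/L)·ln[ε/(3.7D) + √(3.17ν²L/(gD³h_f))]
√(gD⁵h_f/L) = √(9.81·0.547⁵·8.92/2070) = 0.04550
ε/(3.7D) = 7.41×10^-5; √(3.17ν²L/(gD³h_f)) = 2.76×10^-5
Q = -0.965·0.04550·ln(1.017×10^-4) = 0.4036 m³/s
Check: V = 1.72 m/s, Re = 7.28×10^5, f = 0.01578, h_f = 8.98 m ≈ 8.92 m ✓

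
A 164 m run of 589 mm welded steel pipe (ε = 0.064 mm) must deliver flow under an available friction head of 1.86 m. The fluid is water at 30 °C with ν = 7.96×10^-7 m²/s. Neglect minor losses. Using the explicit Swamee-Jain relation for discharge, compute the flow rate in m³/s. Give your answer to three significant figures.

Q ≈ 0.871 m³/s

Swamee-Jain (Type II): Q = -0.965·√(gD⁵h_f/L)·ln[ε/(3.7D) + √(3.17ν²L/(gD³h_f))]
√(gD⁵h_f/L) = √(9.81·0.589⁵·1.86/164) = 0.08881
ε/(3.7D) = 2.94×10^-5; √(3.17ν²L/(gD³h_f)) = 9.40×10^-6
Q = -0.965·0.08881·ln(3.877×10^-5) = 0.8705 m³/s
Check: V = 3.19 m/s, Re = 2.36×10^6, f = 0.01292, h_f = 1.87 m ≈ 1.86 m ✓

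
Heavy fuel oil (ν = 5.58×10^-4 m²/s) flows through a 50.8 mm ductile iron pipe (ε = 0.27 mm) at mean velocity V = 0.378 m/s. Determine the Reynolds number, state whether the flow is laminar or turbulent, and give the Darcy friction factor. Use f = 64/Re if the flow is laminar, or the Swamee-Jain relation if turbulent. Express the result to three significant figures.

Re = VD/ν = 0.3780·0.0508/5.58×10^-4 = 34.4
Re < 2300 → laminar → f = 64/Re = 1.860

Re ≈ 34.4; laminar; f = 64/Re ≈ 1.86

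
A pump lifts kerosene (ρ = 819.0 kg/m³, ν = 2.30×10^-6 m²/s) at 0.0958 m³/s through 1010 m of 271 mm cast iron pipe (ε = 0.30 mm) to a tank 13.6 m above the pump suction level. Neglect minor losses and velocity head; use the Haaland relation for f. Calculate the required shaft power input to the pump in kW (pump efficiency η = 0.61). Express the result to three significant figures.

V = 4Q/(πD²) = 1.661 m/s; Re = 1.96×10^5; ε/D = 0.00111; f = 0.02135
h_f = f(L/D)V²/2g = 11.19 m
Total head H = z + h_f = 13.6 + 11.19 = 24.79 m
P_hyd = ρgQH = 819.0·9.81·0.0958·24.79 = 19.08 kW
P_shaft = P_hyd/η = 19.08/0.61 = 31.28 kW

P_shaft ≈ 31.3 kW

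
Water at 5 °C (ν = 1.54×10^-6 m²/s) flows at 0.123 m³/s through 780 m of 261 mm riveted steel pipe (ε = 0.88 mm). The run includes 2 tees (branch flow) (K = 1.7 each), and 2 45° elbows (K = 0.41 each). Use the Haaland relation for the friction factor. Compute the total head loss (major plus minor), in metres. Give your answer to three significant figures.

H_L ≈ 23.2 m

V = 4Q/(πD²) = 2.299 m/s; V²/2g = 0.2694 m
Re = 3.90×10^5, ε/D = 0.00337 → f = 0.02739 (Haaland)
Major: h_f = f(L/D)·V²/2g = 0.02739·2989·0.2694 = 22.05 m
Minor: ΣK = 4.22; h_m = ΣK·V²/2g = 1.137 m
Total H_L = 22.05 + 1.137 = 23.19 m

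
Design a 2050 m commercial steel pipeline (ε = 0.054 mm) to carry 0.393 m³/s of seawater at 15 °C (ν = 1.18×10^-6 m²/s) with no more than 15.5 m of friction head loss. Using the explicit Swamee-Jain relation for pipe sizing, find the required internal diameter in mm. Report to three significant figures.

D ≈ 476 mm

Swamee-Jain (Type III): D = 0.66·[ε^1.25·(LQ²/(gh_f))^4.75 + ν·Q^9.4·(L/(gh_f))^5.2]^0.04
LQ²/(gh_f) = 2.082; L/(gh_f) = 13.48
Term 1 = ε^1.25·(…)^4.75 = 1.51×10^-4; Term 2 = ν·Q^9.4·(…)^5.2 = 1.36×10^-4
D = 0.66·(1.51×10^-4 + 1.36×10^-4)^0.04 = 0.4763 m = 476 mm
Check: V = 2.21 m/s, Re = 8.90×10^5, f = 0.01383, h_f = 14.8 m ≈ 15.5 m ✓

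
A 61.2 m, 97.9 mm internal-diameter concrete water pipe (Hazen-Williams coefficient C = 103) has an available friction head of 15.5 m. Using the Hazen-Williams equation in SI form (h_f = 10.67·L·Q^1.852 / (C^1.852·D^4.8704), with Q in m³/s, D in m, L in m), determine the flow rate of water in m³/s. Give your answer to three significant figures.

Rearranging: Q = [h_f·C^1.852·D^4.8704 / (10.67·L)]^(1/1.852)
Q = [15.5·103^1.852·0.0979^4.8704 / (10.67·61.2)]^0.540 = 0.03031 m³/s

Q ≈ 0.0303 m³/s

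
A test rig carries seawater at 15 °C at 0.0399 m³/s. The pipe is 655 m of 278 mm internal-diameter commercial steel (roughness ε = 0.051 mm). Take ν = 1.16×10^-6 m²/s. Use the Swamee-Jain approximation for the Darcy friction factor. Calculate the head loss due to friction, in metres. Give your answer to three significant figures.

V = 4Q/(πD²) = 4·0.0399/(π·0.278²) = 0.6573 m/s
Re = VD/ν = 0.6573·0.278/1.16×10^-6 = 1.58×10^5 → turbulent
ε/D = 0.051/278 = 1.83×10^-4
Swamee-Jain: f = 0.01760
h_f = f(L/D)V²/(2g) = 0.01760·(655/0.278)·0.6573²/(2·9.81) = 0.9131 m

h_f ≈ 0.913 m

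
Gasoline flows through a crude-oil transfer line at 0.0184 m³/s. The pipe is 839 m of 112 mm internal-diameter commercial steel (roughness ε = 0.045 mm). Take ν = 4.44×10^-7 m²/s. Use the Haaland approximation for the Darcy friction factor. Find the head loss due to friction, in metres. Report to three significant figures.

h_f ≈ 22.6 m

V = 4Q/(πD²) = 4·0.0184/(π·0.112²) = 1.868 m/s
Re = VD/ν = 1.868·0.112/4.44×10^-7 = 4.71×10^5 → turbulent
ε/D = 0.045/112 = 4.02×10^-4
Haaland: f = 0.01697
h_f = f(L/D)V²/(2g) = 0.01697·(839/0.112)·1.868²/(2·9.81) = 22.61 m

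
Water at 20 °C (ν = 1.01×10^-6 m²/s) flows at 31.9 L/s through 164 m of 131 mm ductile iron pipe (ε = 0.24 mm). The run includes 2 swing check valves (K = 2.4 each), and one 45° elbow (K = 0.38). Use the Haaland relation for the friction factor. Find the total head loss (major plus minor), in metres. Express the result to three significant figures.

H_L ≈ 9.87 m

V = 4Q/(πD²) = 2.367 m/s; V²/2g = 0.2855 m
Re = 3.07×10^5, ε/D = 0.00183 → f = 0.02348 (Haaland)
Major: h_f = f(L/D)·V²/2g = 0.02348·1252·0.2855 = 8.393 m
Minor: ΣK = 5.18; h_m = ΣK·V²/2g = 1.479 m
Total H_L = 8.393 + 1.479 = 9.872 m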